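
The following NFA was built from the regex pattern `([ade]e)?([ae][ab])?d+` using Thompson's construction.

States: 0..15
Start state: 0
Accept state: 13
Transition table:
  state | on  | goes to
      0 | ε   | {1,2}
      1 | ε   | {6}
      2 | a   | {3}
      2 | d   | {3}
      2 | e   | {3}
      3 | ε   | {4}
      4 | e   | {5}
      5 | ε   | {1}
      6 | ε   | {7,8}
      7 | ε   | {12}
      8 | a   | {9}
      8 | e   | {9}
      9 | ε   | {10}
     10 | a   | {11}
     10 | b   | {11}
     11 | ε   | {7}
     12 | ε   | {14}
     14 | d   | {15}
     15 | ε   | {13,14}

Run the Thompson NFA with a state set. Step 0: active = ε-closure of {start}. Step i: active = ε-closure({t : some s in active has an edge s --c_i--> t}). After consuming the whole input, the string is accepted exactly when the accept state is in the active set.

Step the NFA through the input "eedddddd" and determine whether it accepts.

S₀ = ε-closure({0}) = {0,1,2,6,7,8,12,14}
'e' @ 1: {3,4,9,10}
'e' @ 2: {1,5,6,7,8,12,14}
'd' @ 3: {13,14,15}  ✓accept
'd' @ 4: {13,14,15}  ✓accept
'd' @ 5: {13,14,15}  ✓accept
'd' @ 6: {13,14,15}  ✓accept
'd' @ 7: {13,14,15}  ✓accept
'd' @ 8: {13,14,15}  ✓accept
end set {13,14,15} — state 13 in

Answer: ACCEPT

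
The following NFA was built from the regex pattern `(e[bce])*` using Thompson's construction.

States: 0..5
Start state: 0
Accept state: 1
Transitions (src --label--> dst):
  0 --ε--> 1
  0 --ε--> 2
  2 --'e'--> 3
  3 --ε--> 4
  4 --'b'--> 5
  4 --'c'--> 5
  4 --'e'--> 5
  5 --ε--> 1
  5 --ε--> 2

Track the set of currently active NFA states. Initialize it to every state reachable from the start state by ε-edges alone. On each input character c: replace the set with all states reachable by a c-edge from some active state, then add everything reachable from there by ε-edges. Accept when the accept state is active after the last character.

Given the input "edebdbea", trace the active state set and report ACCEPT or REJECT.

Answer: REJECT

Steps:
S₀ = ε-closure({0}) = {0,1,2}
'e' @ 1: {3,4}
'd' @ 2: {}  — dead — no transitions
rest 'ebdbea' ignored (set empty)
after full input: {}  (accept=1 not in)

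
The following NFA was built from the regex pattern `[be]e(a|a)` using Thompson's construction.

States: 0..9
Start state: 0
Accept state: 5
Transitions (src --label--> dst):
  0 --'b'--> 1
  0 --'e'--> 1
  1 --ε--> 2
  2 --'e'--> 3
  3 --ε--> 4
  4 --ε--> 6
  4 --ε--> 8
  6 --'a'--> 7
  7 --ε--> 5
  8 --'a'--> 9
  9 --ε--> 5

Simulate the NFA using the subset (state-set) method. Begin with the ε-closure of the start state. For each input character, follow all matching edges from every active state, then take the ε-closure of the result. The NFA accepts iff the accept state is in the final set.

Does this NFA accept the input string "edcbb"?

Answer: REJECT

Trace:
start: ε-closure({0}) = {0}
'e' @ 1: {1,2}
'd' @ 2: {}  — no active states
rest 'cbb' ignored (set empty)
after full input: {}  (accept=5 not in)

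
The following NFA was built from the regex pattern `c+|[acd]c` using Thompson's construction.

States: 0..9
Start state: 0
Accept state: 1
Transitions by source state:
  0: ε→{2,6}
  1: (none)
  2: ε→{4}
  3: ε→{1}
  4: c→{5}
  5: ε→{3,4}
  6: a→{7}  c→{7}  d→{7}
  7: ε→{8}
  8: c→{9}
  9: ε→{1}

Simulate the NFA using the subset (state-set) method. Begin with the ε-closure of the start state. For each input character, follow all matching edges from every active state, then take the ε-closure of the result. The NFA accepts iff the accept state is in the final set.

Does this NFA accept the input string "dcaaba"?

Answer: REJECT

Derivation:
S₀ = ε-closure({0}) = {0,2,4,6}
'd' @ 1: {7,8}
'c' @ 2: {1,9}  ✓accept
'a' @ 3: {}  — state set empty
rest 'aba' ignored (set empty)
end set {} — state 1 not in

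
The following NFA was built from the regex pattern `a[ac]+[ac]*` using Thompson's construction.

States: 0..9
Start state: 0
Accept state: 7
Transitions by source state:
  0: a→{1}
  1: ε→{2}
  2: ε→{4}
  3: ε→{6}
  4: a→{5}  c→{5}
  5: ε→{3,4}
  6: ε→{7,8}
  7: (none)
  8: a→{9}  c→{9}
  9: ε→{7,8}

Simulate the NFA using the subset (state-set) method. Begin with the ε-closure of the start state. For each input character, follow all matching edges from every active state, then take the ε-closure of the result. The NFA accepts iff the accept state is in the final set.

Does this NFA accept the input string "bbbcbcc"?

Answer: REJECT

Steps:
S₀ = ε-closure({0}) = {0}
'b' @ 1: {}  — state set empty
rest 'bbcbcc' ignored (set empty)
after full input: {}  (accept=7 not in)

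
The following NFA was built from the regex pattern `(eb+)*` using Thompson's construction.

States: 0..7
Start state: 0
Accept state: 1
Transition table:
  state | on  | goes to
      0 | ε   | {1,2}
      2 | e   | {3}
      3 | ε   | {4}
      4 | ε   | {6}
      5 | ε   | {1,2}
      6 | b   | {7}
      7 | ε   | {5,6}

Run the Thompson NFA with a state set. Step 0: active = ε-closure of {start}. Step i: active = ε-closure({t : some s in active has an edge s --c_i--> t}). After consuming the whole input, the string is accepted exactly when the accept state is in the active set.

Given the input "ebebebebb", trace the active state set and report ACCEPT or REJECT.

Answer: ACCEPT

Trace:
initial (ε-close {0}): {0,1,2}
'e' @ 1: {3,4,6}
'b' @ 2: {1,2,5,6,7}  ✓accept
'e' @ 3: {3,4,6}
'b' @ 4: {1,2,5,6,7}  ✓accept
'e' @ 5: {3,4,6}
'b' @ 6: {1,2,5,6,7}  ✓accept
'e' @ 7: {3,4,6}
'b' @ 8: {1,2,5,6,7}  ✓accept
'b' @ 9: {1,2,5,6,7}  ✓accept
final: {1,2,5,6,7}; accept 1 in set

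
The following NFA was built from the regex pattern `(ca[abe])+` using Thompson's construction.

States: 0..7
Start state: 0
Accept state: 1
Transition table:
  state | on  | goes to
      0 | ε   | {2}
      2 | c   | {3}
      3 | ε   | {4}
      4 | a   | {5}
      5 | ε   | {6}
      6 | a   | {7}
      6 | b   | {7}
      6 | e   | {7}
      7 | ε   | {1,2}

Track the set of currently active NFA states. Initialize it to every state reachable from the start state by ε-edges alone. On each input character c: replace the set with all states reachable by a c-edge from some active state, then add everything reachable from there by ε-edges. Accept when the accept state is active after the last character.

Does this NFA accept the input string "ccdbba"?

initial (ε-close {0}): {0,2}
'c' @ 1: {3,4}
'c' @ 2: {}  — no active states
rest 'dbba' ignored (set empty)
final: {}; accept 1 not in set

Answer: REJECT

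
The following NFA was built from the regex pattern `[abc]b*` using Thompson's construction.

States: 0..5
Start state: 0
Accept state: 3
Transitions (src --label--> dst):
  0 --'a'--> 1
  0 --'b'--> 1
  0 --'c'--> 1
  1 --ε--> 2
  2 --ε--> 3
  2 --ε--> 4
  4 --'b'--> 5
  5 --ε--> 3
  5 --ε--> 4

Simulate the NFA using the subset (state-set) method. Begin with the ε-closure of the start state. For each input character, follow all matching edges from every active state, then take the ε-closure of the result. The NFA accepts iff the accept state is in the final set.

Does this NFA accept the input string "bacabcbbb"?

start: ε-closure({0}) = {0}
'b' @ 1: {1,2,3,4}  [accepting]
'a' @ 2: {}  — dead — no transitions
rest 'cabcbbb' ignored (set empty)
after full input: {}  (accept=3 not in)

Answer: REJECT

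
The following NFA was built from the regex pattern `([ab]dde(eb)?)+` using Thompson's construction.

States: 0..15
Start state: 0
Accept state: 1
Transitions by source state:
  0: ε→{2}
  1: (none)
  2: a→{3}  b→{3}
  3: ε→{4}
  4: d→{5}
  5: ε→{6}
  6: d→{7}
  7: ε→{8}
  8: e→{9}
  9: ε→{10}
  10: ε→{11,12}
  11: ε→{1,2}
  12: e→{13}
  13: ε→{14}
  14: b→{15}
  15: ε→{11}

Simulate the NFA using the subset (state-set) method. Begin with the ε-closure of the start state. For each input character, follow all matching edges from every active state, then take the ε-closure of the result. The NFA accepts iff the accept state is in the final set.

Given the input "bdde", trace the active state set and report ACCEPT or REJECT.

initial (ε-close {0}): {0,2}
'b' @ 1: {3,4}
'd' @ 2: {5,6}
'd' @ 3: {7,8}
'e' @ 4: {1,2,9,10,11,12}  (accept∈set)
final: {1,2,9,10,11,12}; accept 1 in set

Answer: ACCEPT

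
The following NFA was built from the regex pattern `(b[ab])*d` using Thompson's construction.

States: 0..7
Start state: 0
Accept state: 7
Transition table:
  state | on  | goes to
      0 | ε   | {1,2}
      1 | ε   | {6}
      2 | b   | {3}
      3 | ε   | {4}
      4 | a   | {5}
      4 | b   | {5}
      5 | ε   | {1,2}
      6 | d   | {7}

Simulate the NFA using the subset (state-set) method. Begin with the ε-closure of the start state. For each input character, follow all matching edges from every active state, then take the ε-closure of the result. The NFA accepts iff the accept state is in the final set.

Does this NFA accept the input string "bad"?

Answer: ACCEPT

Steps:
S₀ = ε-closure({0}) = {0,1,2,6}
'b' @ 1: {3,4}
'a' @ 2: {1,2,5,6}
'd' @ 3: {7}  [accepting]
end set {7} — state 7 in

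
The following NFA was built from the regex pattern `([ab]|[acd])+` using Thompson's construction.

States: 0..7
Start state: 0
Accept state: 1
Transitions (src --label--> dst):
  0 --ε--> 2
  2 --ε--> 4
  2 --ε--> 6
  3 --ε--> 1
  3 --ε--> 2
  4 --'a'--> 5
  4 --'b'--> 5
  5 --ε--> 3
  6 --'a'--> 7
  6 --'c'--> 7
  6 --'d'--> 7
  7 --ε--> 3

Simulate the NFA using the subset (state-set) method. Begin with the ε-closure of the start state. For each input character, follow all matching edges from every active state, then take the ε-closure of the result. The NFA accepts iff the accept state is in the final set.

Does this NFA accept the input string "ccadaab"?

start: ε-closure({0}) = {0,2,4,6}
'c' @ 1: {1,2,3,4,6,7}  [accepting]
'c' @ 2: {1,2,3,4,6,7}  [accepting]
'a' @ 3: {1,2,3,4,5,6,7}  [accepting]
'd' @ 4: {1,2,3,4,6,7}  [accepting]
'a' @ 5: {1,2,3,4,5,6,7}  [accepting]
'a' @ 6: {1,2,3,4,5,6,7}  [accepting]
'b' @ 7: {1,2,3,4,5,6}  [accepting]
after full input: {1,2,3,4,5,6}  (accept=1 in)

Answer: ACCEPT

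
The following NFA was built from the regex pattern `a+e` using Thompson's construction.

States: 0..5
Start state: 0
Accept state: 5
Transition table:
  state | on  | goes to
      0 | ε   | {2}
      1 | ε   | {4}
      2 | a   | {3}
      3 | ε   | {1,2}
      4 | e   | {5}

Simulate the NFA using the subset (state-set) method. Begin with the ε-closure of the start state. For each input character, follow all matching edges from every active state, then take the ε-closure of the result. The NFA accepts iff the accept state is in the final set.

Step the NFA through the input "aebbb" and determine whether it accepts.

Answer: REJECT

Derivation:
start: ε-closure({0}) = {0,2}
'a' @ 1: {1,2,3,4}
'e' @ 2: {5}  (accept∈set)
'b' @ 3: {}  — dead — no transitions
rest 'bb' ignored (set empty)
end set {} — state 5 not in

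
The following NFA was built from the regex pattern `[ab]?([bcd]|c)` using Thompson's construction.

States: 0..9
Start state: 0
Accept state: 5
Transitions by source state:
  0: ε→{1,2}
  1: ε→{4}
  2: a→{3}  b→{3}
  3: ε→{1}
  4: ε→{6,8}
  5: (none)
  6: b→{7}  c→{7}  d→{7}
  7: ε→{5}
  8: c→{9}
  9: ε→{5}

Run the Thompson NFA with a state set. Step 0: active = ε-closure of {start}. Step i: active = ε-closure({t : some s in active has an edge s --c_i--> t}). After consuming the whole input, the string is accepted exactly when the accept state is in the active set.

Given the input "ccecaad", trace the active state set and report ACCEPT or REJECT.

Answer: REJECT

Derivation:
initial (ε-close {0}): {0,1,2,4,6,8}
'c' @ 1: {5,7,9}  [accepting]
'c' @ 2: {}  — dead — no transitions
rest 'ecaad' ignored (set empty)
after full input: {}  (accept=5 not in)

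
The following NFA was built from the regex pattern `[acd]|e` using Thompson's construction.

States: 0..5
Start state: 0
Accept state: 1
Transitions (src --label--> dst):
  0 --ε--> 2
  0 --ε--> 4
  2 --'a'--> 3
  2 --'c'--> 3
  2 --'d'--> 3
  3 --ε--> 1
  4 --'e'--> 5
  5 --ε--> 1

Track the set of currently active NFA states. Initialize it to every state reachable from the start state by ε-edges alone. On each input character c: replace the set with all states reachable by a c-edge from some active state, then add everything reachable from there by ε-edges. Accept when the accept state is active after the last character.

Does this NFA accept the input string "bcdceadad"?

Answer: REJECT

Steps:
start: ε-closure({0}) = {0,2,4}
'b' @ 1: {}  — no active states
rest 'cdceadad' ignored (set empty)
final: {}; accept 1 not in set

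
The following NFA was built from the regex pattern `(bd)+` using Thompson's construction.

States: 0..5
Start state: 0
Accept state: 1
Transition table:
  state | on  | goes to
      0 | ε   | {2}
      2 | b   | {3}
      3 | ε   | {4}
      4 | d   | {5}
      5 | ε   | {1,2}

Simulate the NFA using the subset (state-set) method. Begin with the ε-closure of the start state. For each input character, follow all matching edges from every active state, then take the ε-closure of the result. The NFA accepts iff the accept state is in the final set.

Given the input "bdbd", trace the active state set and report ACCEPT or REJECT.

Answer: ACCEPT

Derivation:
S₀ = ε-closure({0}) = {0,2}
'b' @ 1: {3,4}
'd' @ 2: {1,2,5}  (accept∈set)
'b' @ 3: {3,4}
'd' @ 4: {1,2,5}  (accept∈set)
after full input: {1,2,5}  (accept=1 in)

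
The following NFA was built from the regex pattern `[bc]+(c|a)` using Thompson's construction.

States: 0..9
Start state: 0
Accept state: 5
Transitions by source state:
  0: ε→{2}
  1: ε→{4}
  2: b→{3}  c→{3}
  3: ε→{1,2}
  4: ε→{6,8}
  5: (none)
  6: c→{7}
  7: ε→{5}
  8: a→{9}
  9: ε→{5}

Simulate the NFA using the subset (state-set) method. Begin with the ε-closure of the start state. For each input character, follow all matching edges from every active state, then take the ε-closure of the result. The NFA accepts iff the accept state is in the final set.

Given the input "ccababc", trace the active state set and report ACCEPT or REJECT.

Answer: REJECT

Derivation:
initial (ε-close {0}): {0,2}
'c' @ 1: {1,2,3,4,6,8}
'c' @ 2: {1,2,3,4,5,6,7,8}  ✓accept
'a' @ 3: {5,9}  ✓accept
'b' @ 4: {}  — no active states
rest 'abc' ignored (set empty)
end set {} — state 5 not in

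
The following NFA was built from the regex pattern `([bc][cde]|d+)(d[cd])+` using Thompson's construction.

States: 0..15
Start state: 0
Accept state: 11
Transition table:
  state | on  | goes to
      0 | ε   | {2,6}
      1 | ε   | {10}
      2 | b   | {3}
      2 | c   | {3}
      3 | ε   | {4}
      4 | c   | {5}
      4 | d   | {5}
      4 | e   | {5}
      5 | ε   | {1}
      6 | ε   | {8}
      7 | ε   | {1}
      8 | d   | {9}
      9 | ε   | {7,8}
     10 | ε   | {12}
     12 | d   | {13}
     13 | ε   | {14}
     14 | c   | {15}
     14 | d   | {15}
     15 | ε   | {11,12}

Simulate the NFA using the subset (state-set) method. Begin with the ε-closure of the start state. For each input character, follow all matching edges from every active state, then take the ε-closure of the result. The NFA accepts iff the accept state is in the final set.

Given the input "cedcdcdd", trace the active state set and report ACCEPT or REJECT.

Answer: ACCEPT

Trace:
initial (ε-close {0}): {0,2,6,8}
'c' @ 1: {3,4}
'e' @ 2: {1,5,10,12}
'd' @ 3: {13,14}
'c' @ 4: {11,12,15}  ✓accept
'd' @ 5: {13,14}
'c' @ 6: {11,12,15}  ✓accept
'd' @ 7: {13,14}
'd' @ 8: {11,12,15}  ✓accept
end set {11,12,15} — state 11 in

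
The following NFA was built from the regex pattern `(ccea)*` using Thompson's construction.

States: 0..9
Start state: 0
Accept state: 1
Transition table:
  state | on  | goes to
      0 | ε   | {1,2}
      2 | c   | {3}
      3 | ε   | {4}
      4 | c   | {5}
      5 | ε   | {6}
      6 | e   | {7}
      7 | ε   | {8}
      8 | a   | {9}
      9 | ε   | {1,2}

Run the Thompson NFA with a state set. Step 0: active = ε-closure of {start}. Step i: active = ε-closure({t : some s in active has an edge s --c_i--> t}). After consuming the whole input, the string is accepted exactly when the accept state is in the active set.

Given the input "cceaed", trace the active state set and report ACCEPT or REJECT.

initial (ε-close {0}): {0,1,2}
'c' @ 1: {3,4}
'c' @ 2: {5,6}
'e' @ 3: {7,8}
'a' @ 4: {1,2,9}  (accept∈set)
'e' @ 5: {}  — dead — no transitions
rest 'd' ignored (set empty)
after full input: {}  (accept=1 not in)

Answer: REJECT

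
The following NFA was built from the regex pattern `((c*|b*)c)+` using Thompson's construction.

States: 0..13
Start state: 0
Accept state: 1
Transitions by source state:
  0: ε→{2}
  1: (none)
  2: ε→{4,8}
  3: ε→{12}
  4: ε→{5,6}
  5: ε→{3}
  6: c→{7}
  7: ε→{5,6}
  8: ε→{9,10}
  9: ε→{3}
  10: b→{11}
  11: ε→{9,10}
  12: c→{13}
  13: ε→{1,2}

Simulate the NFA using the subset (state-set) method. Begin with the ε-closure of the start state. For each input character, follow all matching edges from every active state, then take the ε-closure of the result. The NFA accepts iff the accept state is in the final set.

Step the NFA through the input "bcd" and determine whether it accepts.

Answer: REJECT

Trace:
initial (ε-close {0}): {0,2,3,4,5,6,8,9,10,12}
'b' @ 1: {3,9,10,11,12}
'c' @ 2: {1,2,3,4,5,6,8,9,10,12,13}  (accept∈set)
'd' @ 3: {}  — no active states
after full input: {}  (accept=1 not in)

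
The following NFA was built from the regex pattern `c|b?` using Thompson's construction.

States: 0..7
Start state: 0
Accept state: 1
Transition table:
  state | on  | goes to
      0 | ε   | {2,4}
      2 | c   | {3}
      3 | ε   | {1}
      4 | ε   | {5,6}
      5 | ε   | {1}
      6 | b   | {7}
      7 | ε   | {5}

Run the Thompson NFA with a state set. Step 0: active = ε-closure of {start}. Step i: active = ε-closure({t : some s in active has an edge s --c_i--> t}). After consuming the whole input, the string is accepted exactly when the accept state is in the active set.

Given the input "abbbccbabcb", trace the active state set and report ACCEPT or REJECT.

start: ε-closure({0}) = {0,1,2,4,5,6}
'a' @ 1: {}  — state set empty
rest 'bbbccbabcb' ignored (set empty)
end set {} — state 1 not in

Answer: REJECT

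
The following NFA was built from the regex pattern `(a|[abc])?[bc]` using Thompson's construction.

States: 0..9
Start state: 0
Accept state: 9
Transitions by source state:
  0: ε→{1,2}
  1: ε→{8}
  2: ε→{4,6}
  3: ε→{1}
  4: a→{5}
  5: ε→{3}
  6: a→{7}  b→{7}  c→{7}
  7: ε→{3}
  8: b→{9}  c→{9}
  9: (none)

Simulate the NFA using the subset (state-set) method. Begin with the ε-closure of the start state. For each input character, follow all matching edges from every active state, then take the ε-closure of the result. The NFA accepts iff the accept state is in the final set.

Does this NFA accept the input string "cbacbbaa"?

start: ε-closure({0}) = {0,1,2,4,6,8}
'c' @ 1: {1,3,7,8,9}  (accept∈set)
'b' @ 2: {9}  (accept∈set)
'a' @ 3: {}  — no active states
rest 'cbbaa' ignored (set empty)
end set {} — state 9 not in

Answer: REJECT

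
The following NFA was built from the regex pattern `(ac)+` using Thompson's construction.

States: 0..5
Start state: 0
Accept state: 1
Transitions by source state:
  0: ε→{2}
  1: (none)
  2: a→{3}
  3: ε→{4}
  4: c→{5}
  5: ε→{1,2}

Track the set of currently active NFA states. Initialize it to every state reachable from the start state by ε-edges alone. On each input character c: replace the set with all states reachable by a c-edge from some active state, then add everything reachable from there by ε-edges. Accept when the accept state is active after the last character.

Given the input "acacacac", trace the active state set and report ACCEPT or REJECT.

start: ε-closure({0}) = {0,2}
'a' @ 1: {3,4}
'c' @ 2: {1,2,5}  [accepting]
'a' @ 3: {3,4}
'c' @ 4: {1,2,5}  [accepting]
'a' @ 5: {3,4}
'c' @ 6: {1,2,5}  [accepting]
'a' @ 7: {3,4}
'c' @ 8: {1,2,5}  [accepting]
end set {1,2,5} — state 1 in

Answer: ACCEPT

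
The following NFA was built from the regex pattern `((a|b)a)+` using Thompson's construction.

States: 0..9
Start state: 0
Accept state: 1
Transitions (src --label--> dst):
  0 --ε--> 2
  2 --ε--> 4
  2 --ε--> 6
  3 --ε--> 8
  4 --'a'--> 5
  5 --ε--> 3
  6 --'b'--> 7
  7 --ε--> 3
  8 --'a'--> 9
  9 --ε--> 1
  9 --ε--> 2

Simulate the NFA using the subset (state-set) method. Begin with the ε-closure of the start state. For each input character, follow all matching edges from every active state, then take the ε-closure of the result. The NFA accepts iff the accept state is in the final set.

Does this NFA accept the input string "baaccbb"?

start: ε-closure({0}) = {0,2,4,6}
'b' @ 1: {3,7,8}
'a' @ 2: {1,2,4,6,9}  (accept∈set)
'a' @ 3: {3,5,8}
'c' @ 4: {}  — no active states
rest 'cbb' ignored (set empty)
after full input: {}  (accept=1 not in)

Answer: REJECT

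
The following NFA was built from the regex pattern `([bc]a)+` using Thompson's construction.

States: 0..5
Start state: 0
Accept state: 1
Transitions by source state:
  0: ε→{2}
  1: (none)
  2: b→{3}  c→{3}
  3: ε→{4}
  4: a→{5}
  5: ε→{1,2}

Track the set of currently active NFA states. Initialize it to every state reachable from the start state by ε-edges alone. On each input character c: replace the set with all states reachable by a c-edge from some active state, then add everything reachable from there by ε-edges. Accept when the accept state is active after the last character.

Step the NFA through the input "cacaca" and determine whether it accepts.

start: ε-closure({0}) = {0,2}
'c' @ 1: {3,4}
'a' @ 2: {1,2,5}  [accepting]
'c' @ 3: {3,4}
'a' @ 4: {1,2,5}  [accepting]
'c' @ 5: {3,4}
'a' @ 6: {1,2,5}  [accepting]
end set {1,2,5} — state 1 in

Answer: ACCEPT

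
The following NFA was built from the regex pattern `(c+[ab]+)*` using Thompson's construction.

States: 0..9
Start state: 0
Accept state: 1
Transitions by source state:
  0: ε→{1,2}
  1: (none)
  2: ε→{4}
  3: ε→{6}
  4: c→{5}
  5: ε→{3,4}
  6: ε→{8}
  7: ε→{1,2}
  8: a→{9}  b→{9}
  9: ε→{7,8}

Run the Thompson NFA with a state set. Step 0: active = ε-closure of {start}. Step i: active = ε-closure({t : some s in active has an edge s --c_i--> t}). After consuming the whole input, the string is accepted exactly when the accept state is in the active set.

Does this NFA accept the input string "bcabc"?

S₀ = ε-closure({0}) = {0,1,2,4}
'b' @ 1: {}  — no active states
rest 'cabc' ignored (set empty)
final: {}; accept 1 not in set

Answer: REJECT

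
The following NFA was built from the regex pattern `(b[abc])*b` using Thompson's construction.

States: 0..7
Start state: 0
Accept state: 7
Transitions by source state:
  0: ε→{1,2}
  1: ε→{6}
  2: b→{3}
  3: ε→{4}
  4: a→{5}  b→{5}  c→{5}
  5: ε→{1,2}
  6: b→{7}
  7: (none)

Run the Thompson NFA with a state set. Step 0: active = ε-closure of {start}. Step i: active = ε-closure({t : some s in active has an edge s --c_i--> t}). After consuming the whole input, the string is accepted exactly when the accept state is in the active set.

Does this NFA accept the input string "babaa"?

start: ε-closure({0}) = {0,1,2,6}
'b' @ 1: {3,4,7}  [accepting]
'a' @ 2: {1,2,5,6}
'b' @ 3: {3,4,7}  [accepting]
'a' @ 4: {1,2,5,6}
'a' @ 5: {}  — no active states
after full input: {}  (accept=7 not in)

Answer: REJECT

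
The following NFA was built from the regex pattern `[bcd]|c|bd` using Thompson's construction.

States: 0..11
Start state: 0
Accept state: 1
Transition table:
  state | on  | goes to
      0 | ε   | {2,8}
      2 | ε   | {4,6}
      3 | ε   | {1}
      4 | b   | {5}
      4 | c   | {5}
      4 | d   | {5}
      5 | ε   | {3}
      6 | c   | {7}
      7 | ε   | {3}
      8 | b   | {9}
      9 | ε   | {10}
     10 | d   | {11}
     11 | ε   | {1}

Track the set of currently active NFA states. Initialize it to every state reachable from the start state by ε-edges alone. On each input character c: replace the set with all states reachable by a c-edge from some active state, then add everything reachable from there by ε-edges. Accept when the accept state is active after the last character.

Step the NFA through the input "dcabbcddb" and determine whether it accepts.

Answer: REJECT

Steps:
S₀ = ε-closure({0}) = {0,2,4,6,8}
'd' @ 1: {1,3,5}  ✓accept
'c' @ 2: {}  — dead — no transitions
rest 'abbcddb' ignored (set empty)
after full input: {}  (accept=1 not in)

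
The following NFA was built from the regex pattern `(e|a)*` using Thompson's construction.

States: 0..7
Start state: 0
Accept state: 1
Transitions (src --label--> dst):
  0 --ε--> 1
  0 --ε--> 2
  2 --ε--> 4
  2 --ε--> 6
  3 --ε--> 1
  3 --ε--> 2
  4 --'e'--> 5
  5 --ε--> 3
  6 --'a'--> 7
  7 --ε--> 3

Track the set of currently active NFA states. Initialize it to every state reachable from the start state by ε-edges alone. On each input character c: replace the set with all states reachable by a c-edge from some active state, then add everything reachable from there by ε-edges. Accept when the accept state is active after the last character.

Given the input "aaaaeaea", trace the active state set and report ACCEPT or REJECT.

Answer: ACCEPT

Derivation:
S₀ = ε-closure({0}) = {0,1,2,4,6}
'a' @ 1: {1,2,3,4,6,7}  [accepting]
'a' @ 2: {1,2,3,4,6,7}  [accepting]
'a' @ 3: {1,2,3,4,6,7}  [accepting]
'a' @ 4: {1,2,3,4,6,7}  [accepting]
'e' @ 5: {1,2,3,4,5,6}  [accepting]
'a' @ 6: {1,2,3,4,6,7}  [accepting]
'e' @ 7: {1,2,3,4,5,6}  [accepting]
'a' @ 8: {1,2,3,4,6,7}  [accepting]
final: {1,2,3,4,6,7}; accept 1 in set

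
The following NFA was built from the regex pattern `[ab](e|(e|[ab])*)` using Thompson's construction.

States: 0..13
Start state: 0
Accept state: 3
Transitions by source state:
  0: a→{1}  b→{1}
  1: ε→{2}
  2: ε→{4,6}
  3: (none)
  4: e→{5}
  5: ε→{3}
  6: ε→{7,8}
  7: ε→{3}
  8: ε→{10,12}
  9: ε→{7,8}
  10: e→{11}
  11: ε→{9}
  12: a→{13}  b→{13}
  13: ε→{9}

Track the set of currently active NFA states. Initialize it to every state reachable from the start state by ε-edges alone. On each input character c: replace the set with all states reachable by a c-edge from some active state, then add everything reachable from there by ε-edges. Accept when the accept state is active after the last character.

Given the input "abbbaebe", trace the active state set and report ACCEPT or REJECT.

Answer: ACCEPT

Trace:
S₀ = ε-closure({0}) = {0}
'a' @ 1: {1,2,3,4,6,7,8,10,12}  ✓accept
'b' @ 2: {3,7,8,9,10,12,13}  ✓accept
'b' @ 3: {3,7,8,9,10,12,13}  ✓accept
'b' @ 4: {3,7,8,9,10,12,13}  ✓accept
'a' @ 5: {3,7,8,9,10,12,13}  ✓accept
'e' @ 6: {3,7,8,9,10,11,12}  ✓accept
'b' @ 7: {3,7,8,9,10,12,13}  ✓accept
'e' @ 8: {3,7,8,9,10,11,12}  ✓accept
after full input: {3,7,8,9,10,11,12}  (accept=3 in)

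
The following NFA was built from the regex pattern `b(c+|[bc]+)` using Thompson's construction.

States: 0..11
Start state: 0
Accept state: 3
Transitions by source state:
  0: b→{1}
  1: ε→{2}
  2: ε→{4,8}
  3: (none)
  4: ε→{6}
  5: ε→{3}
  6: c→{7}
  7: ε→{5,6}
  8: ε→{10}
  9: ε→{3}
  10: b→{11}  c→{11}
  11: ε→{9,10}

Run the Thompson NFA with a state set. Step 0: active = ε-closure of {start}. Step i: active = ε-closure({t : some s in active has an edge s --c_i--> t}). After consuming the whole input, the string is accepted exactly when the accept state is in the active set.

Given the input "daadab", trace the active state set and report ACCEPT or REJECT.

initial (ε-close {0}): {0}
'd' @ 1: {}  — dead — no transitions
rest 'aadab' ignored (set empty)
end set {} — state 3 not in

Answer: REJECT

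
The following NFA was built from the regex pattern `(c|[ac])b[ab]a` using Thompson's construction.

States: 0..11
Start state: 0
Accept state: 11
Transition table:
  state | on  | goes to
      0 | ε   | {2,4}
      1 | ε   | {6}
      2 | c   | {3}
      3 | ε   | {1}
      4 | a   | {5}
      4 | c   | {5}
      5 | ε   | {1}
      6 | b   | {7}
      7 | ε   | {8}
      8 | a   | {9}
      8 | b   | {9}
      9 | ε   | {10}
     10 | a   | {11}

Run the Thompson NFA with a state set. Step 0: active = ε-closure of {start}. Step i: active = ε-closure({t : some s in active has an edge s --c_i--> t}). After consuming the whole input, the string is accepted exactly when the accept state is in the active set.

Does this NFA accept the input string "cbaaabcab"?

Answer: REJECT

Trace:
start: ε-closure({0}) = {0,2,4}
'c' @ 1: {1,3,5,6}
'b' @ 2: {7,8}
'a' @ 3: {9,10}
'a' @ 4: {11}  [accepting]
'a' @ 5: {}  — no active states
rest 'bcab' ignored (set empty)
end set {} — state 11 not in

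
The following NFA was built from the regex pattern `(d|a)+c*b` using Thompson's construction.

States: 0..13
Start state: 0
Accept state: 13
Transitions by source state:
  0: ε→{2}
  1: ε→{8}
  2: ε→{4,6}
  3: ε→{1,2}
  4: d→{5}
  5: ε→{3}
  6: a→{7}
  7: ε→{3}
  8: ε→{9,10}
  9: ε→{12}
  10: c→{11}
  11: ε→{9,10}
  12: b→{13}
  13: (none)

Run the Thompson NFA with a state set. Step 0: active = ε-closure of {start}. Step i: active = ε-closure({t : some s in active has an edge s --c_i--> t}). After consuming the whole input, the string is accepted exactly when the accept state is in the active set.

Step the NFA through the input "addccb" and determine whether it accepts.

Answer: ACCEPT

Trace:
S₀ = ε-closure({0}) = {0,2,4,6}
'a' @ 1: {1,2,3,4,6,7,8,9,10,12}
'd' @ 2: {1,2,3,4,5,6,8,9,10,12}
'd' @ 3: {1,2,3,4,5,6,8,9,10,12}
'c' @ 4: {9,10,11,12}
'c' @ 5: {9,10,11,12}
'b' @ 6: {13}  ✓accept
after full input: {13}  (accept=13 in)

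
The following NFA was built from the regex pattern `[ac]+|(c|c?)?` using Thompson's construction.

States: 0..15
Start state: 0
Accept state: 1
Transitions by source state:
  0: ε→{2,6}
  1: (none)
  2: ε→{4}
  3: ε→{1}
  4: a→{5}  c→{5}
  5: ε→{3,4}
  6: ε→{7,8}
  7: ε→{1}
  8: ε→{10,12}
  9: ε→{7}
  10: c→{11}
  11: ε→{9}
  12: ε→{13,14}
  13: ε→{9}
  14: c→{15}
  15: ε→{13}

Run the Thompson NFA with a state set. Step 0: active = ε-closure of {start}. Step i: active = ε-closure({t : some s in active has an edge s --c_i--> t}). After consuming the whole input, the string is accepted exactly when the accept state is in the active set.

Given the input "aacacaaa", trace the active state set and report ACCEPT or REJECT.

start: ε-closure({0}) = {0,1,2,4,6,7,8,9,10,12,13,14}
'a' @ 1: {1,3,4,5}  (accept∈set)
'a' @ 2: {1,3,4,5}  (accept∈set)
'c' @ 3: {1,3,4,5}  (accept∈set)
'a' @ 4: {1,3,4,5}  (accept∈set)
'c' @ 5: {1,3,4,5}  (accept∈set)
'a' @ 6: {1,3,4,5}  (accept∈set)
'a' @ 7: {1,3,4,5}  (accept∈set)
'a' @ 8: {1,3,4,5}  (accept∈set)
end set {1,3,4,5} — state 1 in

Answer: ACCEPT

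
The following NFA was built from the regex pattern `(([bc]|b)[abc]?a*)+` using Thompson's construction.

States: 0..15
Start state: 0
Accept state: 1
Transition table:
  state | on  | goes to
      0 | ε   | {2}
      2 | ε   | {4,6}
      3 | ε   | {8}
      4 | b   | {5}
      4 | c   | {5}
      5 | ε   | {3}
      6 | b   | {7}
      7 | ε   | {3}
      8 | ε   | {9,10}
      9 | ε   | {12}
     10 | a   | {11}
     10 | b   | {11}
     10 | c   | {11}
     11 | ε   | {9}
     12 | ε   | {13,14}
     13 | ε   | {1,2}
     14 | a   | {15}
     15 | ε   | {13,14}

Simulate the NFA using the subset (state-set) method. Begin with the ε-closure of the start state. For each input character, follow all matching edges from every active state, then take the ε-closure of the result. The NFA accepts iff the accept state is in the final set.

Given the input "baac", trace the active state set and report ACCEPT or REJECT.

start: ε-closure({0}) = {0,2,4,6}
'b' @ 1: {1,2,3,4,5,6,7,8,9,10,12,13,14}  (accept∈set)
'a' @ 2: {1,2,4,6,9,11,12,13,14,15}  (accept∈set)
'a' @ 3: {1,2,4,6,13,14,15}  (accept∈set)
'c' @ 4: {1,2,3,4,5,6,8,9,10,12,13,14}  (accept∈set)
after full input: {1,2,3,4,5,6,8,9,10,12,13,14}  (accept=1 in)

Answer: ACCEPT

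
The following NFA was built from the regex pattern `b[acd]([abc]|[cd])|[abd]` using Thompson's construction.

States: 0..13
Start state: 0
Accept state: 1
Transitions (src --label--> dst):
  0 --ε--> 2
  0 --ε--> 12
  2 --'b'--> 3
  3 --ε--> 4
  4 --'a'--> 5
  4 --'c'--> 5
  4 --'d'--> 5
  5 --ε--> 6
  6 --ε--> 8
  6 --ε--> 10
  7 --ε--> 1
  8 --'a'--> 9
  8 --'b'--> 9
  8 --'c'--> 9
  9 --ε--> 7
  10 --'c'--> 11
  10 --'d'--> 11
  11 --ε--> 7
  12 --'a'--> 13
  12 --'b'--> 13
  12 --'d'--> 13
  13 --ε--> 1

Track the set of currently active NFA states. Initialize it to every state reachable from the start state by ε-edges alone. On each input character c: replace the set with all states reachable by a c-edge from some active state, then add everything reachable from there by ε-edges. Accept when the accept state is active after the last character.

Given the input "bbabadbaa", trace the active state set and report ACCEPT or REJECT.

Answer: REJECT

Steps:
start: ε-closure({0}) = {0,2,12}
'b' @ 1: {1,3,4,13}  (accept∈set)
'b' @ 2: {}  — no active states
rest 'abadbaa' ignored (set empty)
end set {} — state 1 not in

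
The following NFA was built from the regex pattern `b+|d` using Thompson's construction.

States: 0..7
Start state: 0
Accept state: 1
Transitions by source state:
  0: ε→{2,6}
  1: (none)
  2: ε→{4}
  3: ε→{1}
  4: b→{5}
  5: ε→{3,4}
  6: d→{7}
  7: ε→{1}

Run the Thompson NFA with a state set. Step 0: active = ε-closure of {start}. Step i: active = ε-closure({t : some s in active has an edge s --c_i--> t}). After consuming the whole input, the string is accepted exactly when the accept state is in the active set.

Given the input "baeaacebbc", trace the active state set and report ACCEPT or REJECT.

Answer: REJECT

Trace:
initial (ε-close {0}): {0,2,4,6}
'b' @ 1: {1,3,4,5}  [accepting]
'a' @ 2: {}  — state set empty
rest 'eaacebbc' ignored (set empty)
after full input: {}  (accept=1 not in)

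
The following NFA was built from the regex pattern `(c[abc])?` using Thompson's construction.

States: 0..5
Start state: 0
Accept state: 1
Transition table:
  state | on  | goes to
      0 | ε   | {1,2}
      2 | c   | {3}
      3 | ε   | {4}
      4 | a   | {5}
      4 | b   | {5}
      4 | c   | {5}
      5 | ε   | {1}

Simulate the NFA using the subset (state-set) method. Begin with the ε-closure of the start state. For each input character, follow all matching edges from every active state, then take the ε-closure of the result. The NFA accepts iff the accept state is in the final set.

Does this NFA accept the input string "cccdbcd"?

Answer: REJECT

Steps:
start: ε-closure({0}) = {0,1,2}
'c' @ 1: {3,4}
'c' @ 2: {1,5}  [accepting]
'c' @ 3: {}  — state set empty
rest 'dbcd' ignored (set empty)
end set {} — state 1 not in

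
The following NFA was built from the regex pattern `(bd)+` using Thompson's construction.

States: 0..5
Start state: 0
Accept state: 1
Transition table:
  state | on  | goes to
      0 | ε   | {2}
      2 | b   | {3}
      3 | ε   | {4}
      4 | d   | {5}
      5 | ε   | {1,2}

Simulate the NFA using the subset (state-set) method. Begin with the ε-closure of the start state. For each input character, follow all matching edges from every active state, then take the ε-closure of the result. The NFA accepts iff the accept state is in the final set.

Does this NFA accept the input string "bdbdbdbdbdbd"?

initial (ε-close {0}): {0,2}
'b' @ 1: {3,4}
'd' @ 2: {1,2,5}  (accept∈set)
'b' @ 3: {3,4}
'd' @ 4: {1,2,5}  (accept∈set)
'b' @ 5: {3,4}
'd' @ 6: {1,2,5}  (accept∈set)
'b' @ 7: {3,4}
'd' @ 8: {1,2,5}  (accept∈set)
'b' @ 9: {3,4}
'd' @ 10: {1,2,5}  (accept∈set)
'b' @ 11: {3,4}
'd' @ 12: {1,2,5}  (accept∈set)
end set {1,2,5} — state 1 in

Answer: ACCEPT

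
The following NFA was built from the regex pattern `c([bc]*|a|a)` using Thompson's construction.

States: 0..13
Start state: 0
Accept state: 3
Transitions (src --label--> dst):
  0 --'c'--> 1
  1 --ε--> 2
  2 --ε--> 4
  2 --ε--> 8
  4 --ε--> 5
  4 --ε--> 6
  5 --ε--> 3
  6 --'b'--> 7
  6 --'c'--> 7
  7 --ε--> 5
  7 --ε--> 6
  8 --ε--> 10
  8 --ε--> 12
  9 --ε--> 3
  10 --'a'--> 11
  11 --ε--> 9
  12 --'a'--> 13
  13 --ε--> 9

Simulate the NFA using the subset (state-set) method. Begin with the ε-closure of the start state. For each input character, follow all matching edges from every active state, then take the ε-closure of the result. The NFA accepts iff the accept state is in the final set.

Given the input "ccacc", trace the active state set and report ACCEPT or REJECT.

Answer: REJECT

Derivation:
initial (ε-close {0}): {0}
'c' @ 1: {1,2,3,4,5,6,8,10,12}  (accept∈set)
'c' @ 2: {3,5,6,7}  (accept∈set)
'a' @ 3: {}  — dead — no transitions
rest 'cc' ignored (set empty)
end set {} — state 3 not in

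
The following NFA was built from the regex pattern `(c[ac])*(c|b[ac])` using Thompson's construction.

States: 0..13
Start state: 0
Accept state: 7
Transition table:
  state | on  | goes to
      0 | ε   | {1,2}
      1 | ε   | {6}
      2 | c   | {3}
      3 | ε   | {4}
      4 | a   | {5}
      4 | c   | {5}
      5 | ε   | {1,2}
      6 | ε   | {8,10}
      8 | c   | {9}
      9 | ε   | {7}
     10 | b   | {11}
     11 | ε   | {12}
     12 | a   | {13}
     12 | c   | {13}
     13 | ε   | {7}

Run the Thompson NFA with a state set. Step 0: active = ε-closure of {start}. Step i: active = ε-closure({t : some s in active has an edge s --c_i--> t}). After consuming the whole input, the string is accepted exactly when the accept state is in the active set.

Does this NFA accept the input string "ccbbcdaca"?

S₀ = ε-closure({0}) = {0,1,2,6,8,10}
'c' @ 1: {3,4,7,9}  ✓accept
'c' @ 2: {1,2,5,6,8,10}
'b' @ 3: {11,12}
'b' @ 4: {}  — no active states
rest 'cdaca' ignored (set empty)
end set {} — state 7 not in

Answer: REJECT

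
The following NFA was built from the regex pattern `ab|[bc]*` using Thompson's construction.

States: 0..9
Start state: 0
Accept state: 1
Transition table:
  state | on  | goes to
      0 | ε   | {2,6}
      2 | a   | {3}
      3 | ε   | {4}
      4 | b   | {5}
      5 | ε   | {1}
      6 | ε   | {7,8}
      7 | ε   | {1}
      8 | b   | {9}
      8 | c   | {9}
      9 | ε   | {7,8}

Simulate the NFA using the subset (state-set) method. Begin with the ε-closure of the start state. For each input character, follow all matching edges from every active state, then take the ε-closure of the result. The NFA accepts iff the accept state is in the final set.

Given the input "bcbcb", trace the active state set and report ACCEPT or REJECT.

initial (ε-close {0}): {0,1,2,6,7,8}
'b' @ 1: {1,7,8,9}  [accepting]
'c' @ 2: {1,7,8,9}  [accepting]
'b' @ 3: {1,7,8,9}  [accepting]
'c' @ 4: {1,7,8,9}  [accepting]
'b' @ 5: {1,7,8,9}  [accepting]
final: {1,7,8,9}; accept 1 in set

Answer: ACCEPT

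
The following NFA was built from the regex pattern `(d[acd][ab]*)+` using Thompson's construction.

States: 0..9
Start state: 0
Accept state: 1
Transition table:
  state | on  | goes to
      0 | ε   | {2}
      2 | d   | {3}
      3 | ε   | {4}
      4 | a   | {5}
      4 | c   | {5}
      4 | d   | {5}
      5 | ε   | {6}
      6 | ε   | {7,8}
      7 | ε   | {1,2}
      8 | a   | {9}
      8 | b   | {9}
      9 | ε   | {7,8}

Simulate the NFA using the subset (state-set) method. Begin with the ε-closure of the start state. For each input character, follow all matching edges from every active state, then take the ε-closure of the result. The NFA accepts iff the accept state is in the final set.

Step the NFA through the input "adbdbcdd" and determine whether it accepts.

S₀ = ε-closure({0}) = {0,2}
'a' @ 1: {}  — dead — no transitions
rest 'dbdbcdd' ignored (set empty)
end set {} — state 1 not in

Answer: REJECT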